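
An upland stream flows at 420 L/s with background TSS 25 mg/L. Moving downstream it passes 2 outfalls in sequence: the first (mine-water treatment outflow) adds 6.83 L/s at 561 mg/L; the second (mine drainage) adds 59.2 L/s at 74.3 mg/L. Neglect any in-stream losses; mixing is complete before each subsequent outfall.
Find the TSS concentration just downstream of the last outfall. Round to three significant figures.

38.5 mg/L

Outfall 1: combined Q = 426.8 L/s; C = (420.0·25.00 + 6.830·561.0)/426.8 = 33.58 mg/L.
Outfall 2: combined Q = 486.0 L/s; C = (426.8·33.58 + 59.20·74.30)/486.0 = 38.54 mg/L.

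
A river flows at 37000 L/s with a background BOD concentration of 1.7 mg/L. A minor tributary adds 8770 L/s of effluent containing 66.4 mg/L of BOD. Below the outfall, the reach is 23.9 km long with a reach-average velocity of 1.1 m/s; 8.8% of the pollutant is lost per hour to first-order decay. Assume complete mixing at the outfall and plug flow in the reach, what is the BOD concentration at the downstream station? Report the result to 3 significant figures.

Mass balance: C = (37000·1.700 + 8770·66.40) / 45770 = 645200/45770 = 14.10 mg/L.
Travel time t = 23.9·1000 / 1.1 = 21730 s = 6.035 h.
8.8%/h lost → k = −ln(1 − 0.088) = 0.09212 h⁻¹.
Decay over the reach: 14.10·exp(−kt) = 14.10·0.5735 = 8.085 mg/L.

8.09 mg/L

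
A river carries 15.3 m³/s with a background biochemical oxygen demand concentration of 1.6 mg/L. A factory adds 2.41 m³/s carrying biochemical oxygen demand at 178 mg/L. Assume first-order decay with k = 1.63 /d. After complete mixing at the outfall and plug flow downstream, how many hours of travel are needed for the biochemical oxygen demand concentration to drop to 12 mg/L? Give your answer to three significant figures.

Conservation of mass: C = (15.30·1.600 + 2.410·178.0) / 17.71 = 453.5/17.71 = 25.60 mg/L.
25.60·exp(−k·t) = 12 → t = ln(25.60/12)/k = 40170 s = 11.16 h.

11.2 h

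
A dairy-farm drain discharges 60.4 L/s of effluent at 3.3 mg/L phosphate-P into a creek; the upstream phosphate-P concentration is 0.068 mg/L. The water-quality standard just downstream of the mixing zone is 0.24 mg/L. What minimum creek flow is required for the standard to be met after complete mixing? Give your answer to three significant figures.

Set C_mix = 0.24: (Q·0.06800 + 60.40·3.300) / (Q + 60.40) = 0.24
→ Q = 60.40·(3.300 − 0.24)/(0.24 − 0.06800) = 1075 L/s.

1070 L/s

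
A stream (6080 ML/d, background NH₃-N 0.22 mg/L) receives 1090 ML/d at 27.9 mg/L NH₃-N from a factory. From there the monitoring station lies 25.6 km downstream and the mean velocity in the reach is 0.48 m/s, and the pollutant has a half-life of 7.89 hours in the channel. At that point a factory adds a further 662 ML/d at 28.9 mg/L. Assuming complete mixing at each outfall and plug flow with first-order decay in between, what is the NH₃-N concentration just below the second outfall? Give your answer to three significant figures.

Mixed concentration C = ΣQC/ΣQ = (6080·0.2200 + 1090·27.90) / 7170 = 31750/7170 = 4.428 mg/L; combined flow 7170 ML/d.
Travel time t = 25.6·1000 / 0.48 = 53330 s = 14.81 h.
Half-life 7.89 h → k = ln 2 / 7.89 = 0.08785 h⁻¹ = 2.108 d⁻¹.
After decay, C = 4.428 × e^(−kt) = 4.428 × 0.2721 = 1.205 mg/L.
Second outfall: C = (7170·1.205 + 662.0·28.90)/7832 = 3.546 mg/L.

3.55 mg/L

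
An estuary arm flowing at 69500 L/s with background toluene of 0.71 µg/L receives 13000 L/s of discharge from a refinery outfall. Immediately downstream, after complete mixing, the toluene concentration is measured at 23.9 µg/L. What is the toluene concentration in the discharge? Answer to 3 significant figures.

Mass balance: 69500·0.7100 + 13000·Cₑ = 82500·23.90
→ Cₑ = (82500·23.90 − 69500·0.7100) / 13000 = 147.9 µg/L.

148 µg/L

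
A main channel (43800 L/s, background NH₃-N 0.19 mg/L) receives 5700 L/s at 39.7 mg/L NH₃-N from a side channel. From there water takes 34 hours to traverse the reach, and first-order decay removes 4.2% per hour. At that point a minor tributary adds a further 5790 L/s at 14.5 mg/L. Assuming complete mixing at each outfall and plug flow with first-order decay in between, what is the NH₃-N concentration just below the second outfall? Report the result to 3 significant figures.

Flow-weighted average: C = (43800·0.1900 + 5700·39.70) / 49500 = 234600/49500 = 4.740 mg/L; combined flow 49500 L/s.
4.2%/h lost → k = −ln(1 − 0.042) = 0.04291 h⁻¹.
Applying C = C₀e^(−kt): 4.740 × 0.2325 = 1.102 mg/L.
Second outfall: C = (49500·1.102 + 5790·14.50)/55290 = 2.505 mg/L.

2.51 mg/L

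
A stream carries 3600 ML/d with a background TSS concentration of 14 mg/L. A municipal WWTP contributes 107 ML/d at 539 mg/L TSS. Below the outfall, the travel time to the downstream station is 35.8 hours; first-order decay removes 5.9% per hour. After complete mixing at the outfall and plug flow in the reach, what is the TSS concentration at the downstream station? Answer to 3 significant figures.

3.31 mg/L

Mass balance: C = (3600·14.00 + 107.0·539.0) / 3707 = 108100/3707 = 29.15 mg/L.
5.9%/h lost → k = −ln(1 − 0.059) = 0.06081 h⁻¹.
Applying C = C₀e^(−kt): 29.15 × 0.1134 = 3.305 mg/L.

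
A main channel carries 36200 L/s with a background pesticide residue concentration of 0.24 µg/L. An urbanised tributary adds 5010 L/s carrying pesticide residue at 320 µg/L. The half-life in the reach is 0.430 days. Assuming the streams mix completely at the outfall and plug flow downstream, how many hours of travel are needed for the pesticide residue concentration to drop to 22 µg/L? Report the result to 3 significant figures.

8.57 h

Mixed concentration C = ΣQC/ΣQ = (36200·0.2400 + 5010·320.0) / 41210 = 1612000/41210 = 39.11 µg/L.
Half-life 0.430 d → k = ln 2 / 0.430 = 1.612 d⁻¹.
39.11·exp(−k·t) = 22 → t = ln(39.11/22)/k = 30840 s = 8.567 h.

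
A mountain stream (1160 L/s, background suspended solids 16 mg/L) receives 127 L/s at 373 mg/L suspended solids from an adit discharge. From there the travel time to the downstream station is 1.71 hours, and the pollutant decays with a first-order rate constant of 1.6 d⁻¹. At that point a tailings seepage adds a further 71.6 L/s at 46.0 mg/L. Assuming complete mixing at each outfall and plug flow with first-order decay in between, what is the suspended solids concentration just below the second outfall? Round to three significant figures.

Conservation of mass: C = (1160·16.00 + 127.0·373.0) / 1287 = 65930/1287 = 51.23 mg/L; combined flow 1287 L/s.
Decay over the reach: 51.23·exp(−kt) = 51.23·0.8923 = 45.71 mg/L.
Second outfall: C = (1287·45.71 + 71.60·46.00)/1359 = 45.72 mg/L.

45.7 mg/L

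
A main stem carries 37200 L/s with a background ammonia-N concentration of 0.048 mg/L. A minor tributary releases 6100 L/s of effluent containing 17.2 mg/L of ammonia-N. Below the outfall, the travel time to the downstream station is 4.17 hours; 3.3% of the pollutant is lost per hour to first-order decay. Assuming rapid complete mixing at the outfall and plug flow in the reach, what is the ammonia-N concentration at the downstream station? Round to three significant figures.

2.14 mg/L

Flow-weighted average: C = (37200·0.04800 + 6100·17.20) / 43300 = 106700/43300 = 2.464 mg/L.
3.3%/h lost → k = −ln(1 − 0.033) = 0.03356 h⁻¹.
After decay, C = 2.464 × e^(−kt) = 2.464 × 0.8694 = 2.143 mg/L.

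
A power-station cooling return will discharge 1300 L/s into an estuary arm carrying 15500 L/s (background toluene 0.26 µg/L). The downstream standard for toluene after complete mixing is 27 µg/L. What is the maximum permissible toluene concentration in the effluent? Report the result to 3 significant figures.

346 µg/L

At the limit, (Qr·Cr + Qe·Cₑ)/(Qr + Qe) = 27:
Cₑ = (16800·27 − 15500·0.2600) / 1300 = 345.8 µg/L.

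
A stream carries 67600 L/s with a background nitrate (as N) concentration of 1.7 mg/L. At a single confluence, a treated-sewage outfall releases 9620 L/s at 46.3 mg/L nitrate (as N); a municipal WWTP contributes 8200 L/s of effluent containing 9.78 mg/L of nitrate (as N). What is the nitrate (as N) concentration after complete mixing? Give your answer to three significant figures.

Flow-weighted average: C = (67600·1.700 + 9620·46.30 + 8200·9.780) / 85420 = 640500/85420 = 7.499 mg/L.

7.50 mg/L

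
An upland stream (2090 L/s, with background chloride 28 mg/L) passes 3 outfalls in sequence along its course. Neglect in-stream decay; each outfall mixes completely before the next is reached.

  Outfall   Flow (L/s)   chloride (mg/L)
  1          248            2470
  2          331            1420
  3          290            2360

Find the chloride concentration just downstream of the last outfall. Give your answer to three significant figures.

617 mg/L

Below outfall 1: Q → 2338 L/s, C = (2090·28.00 + 248.0·2470)/2338 = 287.0 mg/L.
Below outfall 2: Q → 2669 L/s, C = (2338·287.0 + 331.0·1420)/2669 = 427.5 mg/L.
Below outfall 3: Q → 2959 L/s, C = (2669·427.5 + 290.0·2360)/2959 = 616.9 mg/L.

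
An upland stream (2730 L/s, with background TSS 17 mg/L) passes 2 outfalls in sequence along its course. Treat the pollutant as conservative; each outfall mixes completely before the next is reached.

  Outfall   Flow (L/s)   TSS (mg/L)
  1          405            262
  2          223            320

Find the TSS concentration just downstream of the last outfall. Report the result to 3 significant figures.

Outfall 1: combined Q = 3135 L/s; C = (2730·17.00 + 405.0·262.0)/3135 = 48.65 mg/L.
Outfall 2: combined Q = 3358 L/s; C = (3135·48.65 + 223.0·320.0)/3358 = 66.67 mg/L.

66.7 mg/L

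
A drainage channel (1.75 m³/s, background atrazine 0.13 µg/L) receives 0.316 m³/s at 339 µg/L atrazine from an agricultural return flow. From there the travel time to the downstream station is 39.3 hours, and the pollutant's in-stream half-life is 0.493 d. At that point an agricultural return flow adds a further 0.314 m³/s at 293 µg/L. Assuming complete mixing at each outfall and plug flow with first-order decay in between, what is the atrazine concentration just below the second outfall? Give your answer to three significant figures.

Flow-weighted average: C = (1.750·0.1300 + 0.3160·339.0) / 2.066 = 107.4/2.066 = 51.96 µg/L; combined flow 2.066 m³/s.
Half-life 0.493 d → k = ln 2 / 0.493 = 1.406 d⁻¹.
First-order decay: C = 51.96·exp(−k·t) = 51.96·0.1000 = 5.198 µg/L.
Second outfall: C = (2.066·5.198 + 0.3140·293.0)/2.380 = 43.17 µg/L.

43.2 µg/L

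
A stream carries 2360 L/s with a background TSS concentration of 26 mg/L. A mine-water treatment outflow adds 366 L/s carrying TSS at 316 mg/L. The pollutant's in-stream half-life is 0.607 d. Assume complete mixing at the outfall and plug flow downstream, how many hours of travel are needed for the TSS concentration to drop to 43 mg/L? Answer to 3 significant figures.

8.66 h

Mixed concentration C = ΣQC/ΣQ = (2360·26.00 + 366.0·316.0) / 2726 = 177000/2726 = 64.94 mg/L.
Half-life 0.607 d → k = ln 2 / 0.607 = 1.142 d⁻¹.
64.94·exp(−k·t) = 43 → t = ln(64.94/43)/k = 31190 s = 8.663 h.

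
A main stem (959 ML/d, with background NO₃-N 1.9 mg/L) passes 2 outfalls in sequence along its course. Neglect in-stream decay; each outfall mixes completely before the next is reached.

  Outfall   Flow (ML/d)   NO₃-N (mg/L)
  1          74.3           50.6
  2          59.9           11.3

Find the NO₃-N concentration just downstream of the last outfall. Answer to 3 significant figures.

Outfall 1: combined Q = 1033 ML/d; C = (959.0·1.900 + 74.30·50.60)/1033 = 5.402 mg/L.
Outfall 2: combined Q = 1093 ML/d; C = (1033·5.402 + 59.90·11.30)/1093 = 5.725 mg/L.

5.72 mg/L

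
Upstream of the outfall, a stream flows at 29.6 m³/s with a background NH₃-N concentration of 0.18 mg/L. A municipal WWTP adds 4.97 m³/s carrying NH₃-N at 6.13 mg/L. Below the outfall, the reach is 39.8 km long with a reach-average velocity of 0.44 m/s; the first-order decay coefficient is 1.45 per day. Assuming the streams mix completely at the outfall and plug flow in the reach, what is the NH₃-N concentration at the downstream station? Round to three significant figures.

0.227 mg/L

After mixing, C = (29.60·0.1800 + 4.970·6.130) / 34.57 = 35.79/34.57 = 1.035 mg/L.
Travel time t = 39.8·1000 / 0.44 = 90450 s = 25.13 h.
First-order decay: C = 1.035·exp(−k·t) = 1.035·0.2191 = 0.2269 mg/L.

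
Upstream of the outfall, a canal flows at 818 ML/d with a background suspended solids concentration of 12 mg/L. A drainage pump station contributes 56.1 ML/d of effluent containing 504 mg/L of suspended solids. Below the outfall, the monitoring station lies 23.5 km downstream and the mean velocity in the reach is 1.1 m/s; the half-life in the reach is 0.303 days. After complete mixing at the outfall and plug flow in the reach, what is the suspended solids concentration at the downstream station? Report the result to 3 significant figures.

After mixing, C = (818.0·12.00 + 56.10·504.0) / 874.1 = 38090/874.1 = 43.58 mg/L.
Travel time t = 23.5·1000 / 1.1 = 21360 s = 5.934 h.
Half-life 0.303 d → k = ln 2 / 0.303 = 2.288 d⁻¹.
Applying C = C₀e^(−kt): 43.58 × 0.5680 = 24.75 mg/L.

24.8 mg/L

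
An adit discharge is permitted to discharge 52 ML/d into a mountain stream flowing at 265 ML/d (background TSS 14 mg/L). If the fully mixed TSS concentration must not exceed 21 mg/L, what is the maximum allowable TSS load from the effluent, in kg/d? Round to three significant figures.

Mass balance at the limit: 265.0·14.00 + 52.00·Cₑ = 317.0·21 → Cₑ = 56.67 mg/L.
52.00 ML/d = 0.6019 m³/s. Load = 0.6019 m³/s × 56.67 g/m³ × 86 400 s/d = 2947 kg/d.

2950 kg/d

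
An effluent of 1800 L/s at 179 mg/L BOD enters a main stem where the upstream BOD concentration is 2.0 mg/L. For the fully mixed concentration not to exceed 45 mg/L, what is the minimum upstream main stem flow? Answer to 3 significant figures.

5610 L/s

Set C_mix = 45: (Q·2.000 + 1800·179.0) / (Q + 1800) = 45
→ Q = 1800·(179.0 − 45)/(45 − 2.000) = 5609 L/s.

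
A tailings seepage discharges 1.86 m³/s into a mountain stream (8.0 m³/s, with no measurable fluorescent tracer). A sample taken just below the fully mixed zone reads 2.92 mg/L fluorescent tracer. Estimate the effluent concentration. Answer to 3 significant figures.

Mass balance: 8.000·0 + 1.860·Cₑ = 9.860·2.920
→ Cₑ = (9.860·2.920 − 8.000·0) / 1.860 = 15.48 mg/L.

15.5 mg/L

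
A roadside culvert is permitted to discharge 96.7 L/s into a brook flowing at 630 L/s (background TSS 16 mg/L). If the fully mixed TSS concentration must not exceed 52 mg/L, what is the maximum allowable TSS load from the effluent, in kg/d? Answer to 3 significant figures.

2390 kg/d

Mass balance at the limit: 630.0·16.00 + 96.70·Cₑ = 726.7·52 → Cₑ = 286.5 mg/L.
96.70 L/s = 0.09670 m³/s. Load = 0.09670 m³/s × 286.5 g/m³ × 86 400 s/d = 2394 kg/d.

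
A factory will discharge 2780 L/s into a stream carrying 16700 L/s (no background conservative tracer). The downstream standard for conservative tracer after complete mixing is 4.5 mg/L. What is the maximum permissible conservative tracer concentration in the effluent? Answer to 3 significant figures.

31.5 mg/L

At the limit, (Qr·Cr + Qe·Cₑ)/(Qr + Qe) = 4.5:
Cₑ = (19480·4.5 − 16700·0) / 2780 = 31.53 mg/L.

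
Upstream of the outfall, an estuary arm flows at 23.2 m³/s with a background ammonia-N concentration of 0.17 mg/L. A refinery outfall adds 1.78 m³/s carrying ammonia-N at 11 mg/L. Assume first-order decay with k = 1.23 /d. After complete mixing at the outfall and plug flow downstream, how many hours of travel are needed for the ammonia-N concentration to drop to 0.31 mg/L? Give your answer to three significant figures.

21.7 h

Mass balance: C = (23.20·0.1700 + 1.780·11.00) / 24.98 = 23.52/24.98 = 0.9417 mg/L.
0.9417·exp(−k·t) = 0.31 → t = ln(0.9417/0.31)/k = 78050 s = 21.68 h.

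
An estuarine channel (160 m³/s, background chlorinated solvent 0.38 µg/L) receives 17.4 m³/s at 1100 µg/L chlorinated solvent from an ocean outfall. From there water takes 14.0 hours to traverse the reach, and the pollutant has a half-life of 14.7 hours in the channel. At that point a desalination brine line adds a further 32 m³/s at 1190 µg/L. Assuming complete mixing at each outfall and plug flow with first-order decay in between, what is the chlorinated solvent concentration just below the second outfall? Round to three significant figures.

Mixed concentration C = ΣQC/ΣQ = (160.0·0.3800 + 17.40·1100) / 177.4 = 19200/177.4 = 108.2 µg/L; combined flow 177.4 m³/s.
Half-life 14.7 h → k = ln 2 / 14.7 = 0.04715 h⁻¹ = 1.132 d⁻¹.
Decay over the reach: 108.2·exp(−kt) = 108.2·0.5168 = 55.93 µg/L.
At the second outfall, C = (177.4·55.93 + 32.00·1190) / (177.4 + 32.00) = 229.2 µg/L.

229 µg/L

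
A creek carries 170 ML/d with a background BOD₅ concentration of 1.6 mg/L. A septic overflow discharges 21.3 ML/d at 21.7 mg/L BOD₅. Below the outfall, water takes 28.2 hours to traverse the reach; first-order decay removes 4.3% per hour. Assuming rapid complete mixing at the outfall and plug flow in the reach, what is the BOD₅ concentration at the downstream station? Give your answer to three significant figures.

1.11 mg/L

Flow-weighted average: C = (170.0·1.600 + 21.30·21.70) / 191.3 = 734.2/191.3 = 3.838 mg/L.
4.3%/h lost → k = −ln(1 − 0.043) = 0.04395 h⁻¹.
First-order decay: C = 3.838·exp(−k·t) = 3.838·0.2895 = 1.111 mg/L.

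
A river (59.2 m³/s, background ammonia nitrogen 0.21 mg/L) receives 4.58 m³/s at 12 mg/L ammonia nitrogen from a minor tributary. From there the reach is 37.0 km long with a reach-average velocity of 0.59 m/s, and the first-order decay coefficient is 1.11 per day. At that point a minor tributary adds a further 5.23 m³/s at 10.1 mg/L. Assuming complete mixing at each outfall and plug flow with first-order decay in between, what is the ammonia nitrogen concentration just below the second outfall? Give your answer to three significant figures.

Mixed concentration C = ΣQC/ΣQ = (59.20·0.2100 + 4.580·12.00) / 63.78 = 67.39/63.78 = 1.057 mg/L; combined flow 63.78 m³/s.
Travel time t = 37.0·1000 / 0.59 = 62710 s = 17.42 h.
First-order decay: C = 1.057·exp(−k·t) = 1.057·0.4468 = 0.4721 mg/L.
Second outfall: C = (63.78·0.4721 + 5.230·10.10)/69.01 = 1.202 mg/L.

1.20 mg/L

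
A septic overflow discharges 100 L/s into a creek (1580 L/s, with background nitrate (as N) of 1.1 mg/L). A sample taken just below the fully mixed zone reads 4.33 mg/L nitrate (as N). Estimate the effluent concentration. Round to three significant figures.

55.4 mg/L

Mass balance: 1580·1.100 + 100.0·Cₑ = 1680·4.330
→ Cₑ = (1680·4.330 − 1580·1.100) / 100.0 = 55.36 mg/L.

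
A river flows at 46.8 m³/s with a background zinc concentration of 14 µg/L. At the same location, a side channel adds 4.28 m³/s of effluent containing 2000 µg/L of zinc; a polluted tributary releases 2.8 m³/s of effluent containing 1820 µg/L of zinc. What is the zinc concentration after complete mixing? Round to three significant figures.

266 µg/L

Conservation of mass: C = (46.80·14.00 + 4.280·2000 + 2.800·1820) / 53.88 = 14310/53.88 = 265.6 µg/L.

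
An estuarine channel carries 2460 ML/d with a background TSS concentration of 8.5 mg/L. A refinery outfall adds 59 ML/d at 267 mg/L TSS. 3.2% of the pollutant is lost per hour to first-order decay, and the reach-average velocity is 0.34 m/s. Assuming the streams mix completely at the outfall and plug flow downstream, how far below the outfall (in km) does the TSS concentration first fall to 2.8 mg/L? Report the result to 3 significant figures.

Mass balance: C = (2460·8.500 + 59.00·267.0) / 2519 = 36660/2519 = 14.55 mg/L.
3.2%/h lost → k = −ln(1 − 0.032) = 0.03252 h⁻¹.
Set 14.55·exp(−k·t) = 2.8 → t = ln(14.55/2.8)/k = 182400 s = 50.68 h.
Distance = v·t = 0.34·182400 = 62030 m = 62.03 km.

62.0 km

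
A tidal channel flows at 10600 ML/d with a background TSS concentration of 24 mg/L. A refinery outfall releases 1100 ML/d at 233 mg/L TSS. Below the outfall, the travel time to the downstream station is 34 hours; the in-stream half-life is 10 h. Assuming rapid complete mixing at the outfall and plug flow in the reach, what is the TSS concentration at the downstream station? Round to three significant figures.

4.14 mg/L

After mixing, C = (10600·24.00 + 1100·233.0) / 11700 = 510700/11700 = 43.65 mg/L.
Half-life 10 h → k = ln 2 / 10 = 0.06931 h⁻¹ = 1.664 d⁻¹.
Applying C = C₀e^(−kt): 43.65 × 0.09473 = 4.135 mg/L.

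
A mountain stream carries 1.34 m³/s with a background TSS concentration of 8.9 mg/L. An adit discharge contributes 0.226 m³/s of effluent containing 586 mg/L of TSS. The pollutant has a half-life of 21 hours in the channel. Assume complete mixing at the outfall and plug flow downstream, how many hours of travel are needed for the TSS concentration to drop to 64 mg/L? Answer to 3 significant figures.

11.1 h

Mixed concentration C = ΣQC/ΣQ = (1.340·8.900 + 0.2260·586.0) / 1.566 = 144.4/1.566 = 92.19 mg/L.
Half-life 21 h → k = ln 2 / 21 = 0.03301 h⁻¹ = 0.7922 d⁻¹.
92.19·exp(−k·t) = 64 → t = ln(92.19/64)/k = 39800 s = 11.06 h.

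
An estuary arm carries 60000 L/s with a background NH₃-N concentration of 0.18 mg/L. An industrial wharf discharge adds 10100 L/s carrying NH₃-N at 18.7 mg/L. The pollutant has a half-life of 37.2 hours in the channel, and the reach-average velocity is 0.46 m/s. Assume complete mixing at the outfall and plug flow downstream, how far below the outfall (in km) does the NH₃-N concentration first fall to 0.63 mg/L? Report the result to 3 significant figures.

134 km

Flow-weighted average: C = (60000·0.1800 + 10100·18.70) / 70100 = 199700/70100 = 2.848 mg/L.
Half-life 37.2 h → k = ln 2 / 37.2 = 0.01863 h⁻¹ = 0.4472 d⁻¹.
Set 2.848·exp(−k·t) = 0.63 → t = ln(2.848/0.63)/k = 291500 s = 80.97 h.
Distance = v·t = 0.46·291500 = 134100 m = 134.1 km.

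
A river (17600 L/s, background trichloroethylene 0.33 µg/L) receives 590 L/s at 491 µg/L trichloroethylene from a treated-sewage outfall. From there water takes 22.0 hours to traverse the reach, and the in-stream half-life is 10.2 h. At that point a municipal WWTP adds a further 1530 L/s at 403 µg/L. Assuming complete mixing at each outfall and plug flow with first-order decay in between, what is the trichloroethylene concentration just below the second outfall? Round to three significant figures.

34.6 µg/L

After mixing, C = (17600·0.3300 + 590.0·491.0) / 18190 = 295500/18190 = 16.25 µg/L; combined flow 18190 L/s.
Half-life 10.2 h → k = ln 2 / 10.2 = 0.06796 h⁻¹ = 1.631 d⁻¹.
After decay, C = 16.25 × e^(−kt) = 16.25 × 0.2242 = 3.643 µg/L.
At the second outfall, C = (18190·3.643 + 1530·403.0) / (18190 + 1530) = 34.63 µg/L.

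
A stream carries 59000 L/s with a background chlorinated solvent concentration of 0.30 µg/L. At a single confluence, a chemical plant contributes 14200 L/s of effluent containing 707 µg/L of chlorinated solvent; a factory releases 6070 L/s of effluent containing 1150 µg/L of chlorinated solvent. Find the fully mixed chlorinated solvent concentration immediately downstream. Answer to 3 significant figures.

Mass balance: C = (59000·0.3000 + 14200·707.0 + 6070·1150) / 79270 = 17040000/79270 = 214.9 µg/L.

215 µg/L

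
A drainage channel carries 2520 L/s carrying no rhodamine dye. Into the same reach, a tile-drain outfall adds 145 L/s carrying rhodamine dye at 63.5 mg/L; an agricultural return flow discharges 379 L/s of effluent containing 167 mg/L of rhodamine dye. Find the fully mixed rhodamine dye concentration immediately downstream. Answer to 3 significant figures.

Conservation of mass: C = (2520·0 + 145.0·63.50 + 379.0·167.0) / 3044 = 72500/3044 = 23.82 mg/L.

23.8 mg/L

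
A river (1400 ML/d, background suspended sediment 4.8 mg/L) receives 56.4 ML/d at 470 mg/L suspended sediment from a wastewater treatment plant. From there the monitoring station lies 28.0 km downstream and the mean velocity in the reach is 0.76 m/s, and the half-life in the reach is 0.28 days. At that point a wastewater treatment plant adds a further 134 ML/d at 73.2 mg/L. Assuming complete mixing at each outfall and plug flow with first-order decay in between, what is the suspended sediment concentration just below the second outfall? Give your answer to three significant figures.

Conservation of mass: C = (1400·4.800 + 56.40·470.0) / 1456 = 33230/1456 = 22.82 mg/L; combined flow 1456 ML/d.
Travel time t = 28.0·1000 / 0.76 = 36840 s = 10.23 h.
Half-life 0.28 d → k = ln 2 / 0.28 = 2.476 d⁻¹.
First-order decay: C = 22.82·exp(−k·t) = 22.82·0.3480 = 7.939 mg/L.
At the second outfall, C = (1456·7.939 + 134.0·73.20) / (1456 + 134.0) = 13.44 mg/L.

13.4 mg/L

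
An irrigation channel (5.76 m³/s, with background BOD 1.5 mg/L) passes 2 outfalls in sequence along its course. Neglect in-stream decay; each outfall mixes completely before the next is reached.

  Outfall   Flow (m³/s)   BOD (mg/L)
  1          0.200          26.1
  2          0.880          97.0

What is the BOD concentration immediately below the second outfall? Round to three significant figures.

Below outfall 1: Q → 5.960 m³/s, C = (5.760·1.500 + 0.2000·26.10)/5.960 = 2.326 mg/L.
Below outfall 2: Q → 6.840 m³/s, C = (5.960·2.326 + 0.8800·97.00)/6.840 = 14.51 mg/L.

14.5 mg/L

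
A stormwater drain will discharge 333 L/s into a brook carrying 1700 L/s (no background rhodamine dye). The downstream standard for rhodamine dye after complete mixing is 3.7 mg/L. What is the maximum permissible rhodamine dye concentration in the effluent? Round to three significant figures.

22.6 mg/L

At the limit, (Qr·Cr + Qe·Cₑ)/(Qr + Qe) = 3.7:
Cₑ = (2033·3.7 − 1700·0) / 333.0 = 22.59 mg/L.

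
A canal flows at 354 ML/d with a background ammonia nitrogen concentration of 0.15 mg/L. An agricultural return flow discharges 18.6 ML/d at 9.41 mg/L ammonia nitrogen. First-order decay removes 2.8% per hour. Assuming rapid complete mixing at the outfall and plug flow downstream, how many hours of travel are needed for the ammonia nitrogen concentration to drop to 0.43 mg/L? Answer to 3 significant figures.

Mixed concentration C = ΣQC/ΣQ = (354.0·0.1500 + 18.60·9.410) / 372.6 = 228.1/372.6 = 0.6123 mg/L.
2.8%/h lost → k = −ln(1 − 0.028) = 0.02840 h⁻¹.
0.6123·exp(−k·t) = 0.43 → t = ln(0.6123/0.43)/k = 44790 s = 12.44 h.

12.4 h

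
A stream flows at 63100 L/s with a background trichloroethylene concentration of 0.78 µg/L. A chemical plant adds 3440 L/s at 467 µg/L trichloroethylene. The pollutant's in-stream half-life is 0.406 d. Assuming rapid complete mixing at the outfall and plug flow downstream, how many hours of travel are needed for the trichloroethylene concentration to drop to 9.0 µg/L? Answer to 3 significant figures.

After mixing, C = (63100·0.7800 + 3440·467.0) / 66540 = 1656000/66540 = 24.88 µg/L.
Half-life 0.406 d → k = ln 2 / 0.406 = 1.707 d⁻¹.
24.88·exp(−k·t) = 9.0 → t = ln(24.88/9.0)/k = 51470 s = 14.30 h.

14.3 h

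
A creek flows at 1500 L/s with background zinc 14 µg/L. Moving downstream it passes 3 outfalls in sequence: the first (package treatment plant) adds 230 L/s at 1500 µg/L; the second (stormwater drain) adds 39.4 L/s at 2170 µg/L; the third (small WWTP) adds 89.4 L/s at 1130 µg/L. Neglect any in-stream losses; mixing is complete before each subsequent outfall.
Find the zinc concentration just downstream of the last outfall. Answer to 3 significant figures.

297 µg/L

After outfall 1: Q = 1500 + 230.0 = 1730 L/s; C = (1500·14.00 + 230.0·1500)/1730 = 211.6 µg/L.
After outfall 2: Q = 1730 + 39.40 = 1769 L/s; C = (1730·211.6 + 39.40·2170)/1769 = 255.2 µg/L.
After outfall 3: Q = 1769 + 89.40 = 1859 L/s; C = (1769·255.2 + 89.40·1130)/1859 = 297.2 µg/L.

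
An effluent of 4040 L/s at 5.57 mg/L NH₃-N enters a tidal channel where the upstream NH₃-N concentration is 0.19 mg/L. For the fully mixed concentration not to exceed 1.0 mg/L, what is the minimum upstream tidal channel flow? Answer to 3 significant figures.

22800 L/s

Set C_mix = 1.0: (Q·0.1900 + 4040·5.570) / (Q + 4040) = 1.0
→ Q = 4040·(5.570 − 1.0)/(1.0 − 0.1900) = 22790 L/s.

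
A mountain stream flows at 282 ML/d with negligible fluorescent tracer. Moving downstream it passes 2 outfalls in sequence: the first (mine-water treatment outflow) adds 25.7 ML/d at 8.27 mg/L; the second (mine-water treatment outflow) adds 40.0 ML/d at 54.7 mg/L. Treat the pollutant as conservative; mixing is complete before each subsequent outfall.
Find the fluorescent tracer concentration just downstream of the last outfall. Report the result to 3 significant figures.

Outfall 1: combined Q = 307.7 ML/d; C = (282.0·0 + 25.70·8.270)/307.7 = 0.6907 mg/L.
Outfall 2: combined Q = 347.7 ML/d; C = (307.7·0.6907 + 40.00·54.70)/347.7 = 6.904 mg/L.

6.90 mg/L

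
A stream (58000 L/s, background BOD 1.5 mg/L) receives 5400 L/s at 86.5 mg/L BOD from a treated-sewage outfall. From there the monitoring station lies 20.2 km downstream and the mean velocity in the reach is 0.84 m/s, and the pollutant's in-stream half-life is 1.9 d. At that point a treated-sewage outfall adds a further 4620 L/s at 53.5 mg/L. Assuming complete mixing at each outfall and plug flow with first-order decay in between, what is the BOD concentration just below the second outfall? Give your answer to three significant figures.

11.0 mg/L

Flow-weighted average: C = (58000·1.500 + 5400·86.50) / 63400 = 554100/63400 = 8.740 mg/L; combined flow 63400 L/s.
Travel time t = 20.2·1000 / 0.84 = 24050 s = 6.680 h.
Half-life 1.9 d → k = ln 2 / 1.9 = 0.3648 d⁻¹.
Decay over the reach: 8.740·exp(−kt) = 8.740·0.9034 = 7.896 mg/L.
Second outfall: C = (63400·7.896 + 4620·53.50)/68020 = 10.99 mg/L.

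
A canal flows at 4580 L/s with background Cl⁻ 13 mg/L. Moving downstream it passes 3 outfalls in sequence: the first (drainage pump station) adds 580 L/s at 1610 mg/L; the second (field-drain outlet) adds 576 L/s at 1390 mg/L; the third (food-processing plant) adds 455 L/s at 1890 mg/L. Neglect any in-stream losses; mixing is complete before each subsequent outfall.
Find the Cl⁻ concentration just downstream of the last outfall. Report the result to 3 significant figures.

After outfall 1: Q = 4580 + 580.0 = 5160 L/s; C = (4580·13.00 + 580.0·1610)/5160 = 192.5 mg/L.
After outfall 2: Q = 5160 + 576.0 = 5736 L/s; C = (5160·192.5 + 576.0·1390)/5736 = 312.8 mg/L.
After outfall 3: Q = 5736 + 455.0 = 6191 L/s; C = (5736·312.8 + 455.0·1890)/6191 = 428.7 mg/L.

429 mg/L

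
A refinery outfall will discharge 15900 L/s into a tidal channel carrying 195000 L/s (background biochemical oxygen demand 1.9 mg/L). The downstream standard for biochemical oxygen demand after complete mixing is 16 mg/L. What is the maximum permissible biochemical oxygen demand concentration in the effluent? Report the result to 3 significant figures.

At the limit, (Qr·Cr + Qe·Cₑ)/(Qr + Qe) = 16:
Cₑ = (210900·16 − 195000·1.900) / 15900 = 188.9 mg/L.

189 mg/L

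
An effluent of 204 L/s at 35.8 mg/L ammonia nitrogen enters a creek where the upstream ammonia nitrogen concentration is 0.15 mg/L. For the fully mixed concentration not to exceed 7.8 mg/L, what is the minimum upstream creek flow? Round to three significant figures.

Set C_mix = 7.8: (Q·0.1500 + 204.0·35.80) / (Q + 204.0) = 7.8
→ Q = 204.0·(35.80 − 7.8)/(7.8 − 0.1500) = 746.7 L/s.

747 L/s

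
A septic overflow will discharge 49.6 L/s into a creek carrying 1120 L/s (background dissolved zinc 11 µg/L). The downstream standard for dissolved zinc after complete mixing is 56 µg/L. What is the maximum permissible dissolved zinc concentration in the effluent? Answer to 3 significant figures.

At the limit, (Qr·Cr + Qe·Cₑ)/(Qr + Qe) = 56:
Cₑ = (1170·56 − 1120·11.00) / 49.60 = 1072 µg/L.

1070 µg/L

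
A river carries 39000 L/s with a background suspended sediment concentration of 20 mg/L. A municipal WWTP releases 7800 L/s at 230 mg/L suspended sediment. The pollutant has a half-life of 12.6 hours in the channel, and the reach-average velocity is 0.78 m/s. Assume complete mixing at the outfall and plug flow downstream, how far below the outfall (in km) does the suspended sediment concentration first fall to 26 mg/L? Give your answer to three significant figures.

38.2 km

Mass balance: C = (39000·20.00 + 7800·230.0) / 46800 = 2574000/46800 = 55.00 mg/L.
Half-life 12.6 h → k = ln 2 / 12.6 = 0.05501 h⁻¹ = 1.320 d⁻¹.
Set 55.00·exp(−k·t) = 26 → t = ln(55.00/26)/k = 49030 s = 13.62 h.
Distance = v·t = 0.78·49030 = 38240 m = 38.24 km.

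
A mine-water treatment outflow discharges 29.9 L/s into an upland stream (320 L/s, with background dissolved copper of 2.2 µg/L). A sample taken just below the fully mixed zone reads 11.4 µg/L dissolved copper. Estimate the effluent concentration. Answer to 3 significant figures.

Mass balance: 320.0·2.200 + 29.90·Cₑ = 349.9·11.40
→ Cₑ = (349.9·11.40 − 320.0·2.200) / 29.90 = 109.9 µg/L.

110 µg/L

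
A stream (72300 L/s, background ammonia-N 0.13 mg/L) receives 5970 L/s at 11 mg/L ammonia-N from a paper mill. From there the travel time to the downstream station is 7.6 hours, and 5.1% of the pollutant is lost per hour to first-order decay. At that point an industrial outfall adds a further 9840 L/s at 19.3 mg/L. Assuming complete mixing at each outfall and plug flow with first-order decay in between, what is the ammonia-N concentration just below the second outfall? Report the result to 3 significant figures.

Mass balance: C = (72300·0.1300 + 5970·11.00) / 78270 = 75070/78270 = 0.9591 mg/L; combined flow 78270 L/s.
5.1%/h lost → k = −ln(1 − 0.051) = 0.05235 h⁻¹.
First-order decay: C = 0.9591·exp(−k·t) = 0.9591·0.6718 = 0.6443 mg/L.
Second outfall: C = (78270·0.6443 + 9840·19.30)/88110 = 2.728 mg/L.

2.73 mg/L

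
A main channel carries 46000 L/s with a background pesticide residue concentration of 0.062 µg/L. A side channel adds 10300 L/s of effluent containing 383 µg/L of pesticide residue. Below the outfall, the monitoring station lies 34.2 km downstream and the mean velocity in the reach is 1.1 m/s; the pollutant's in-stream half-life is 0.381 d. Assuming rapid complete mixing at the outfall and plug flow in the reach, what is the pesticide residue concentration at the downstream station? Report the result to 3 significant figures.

36.4 µg/L

Mixed concentration C = ΣQC/ΣQ = (46000·0.06200 + 10300·383.0) / 56300 = 3948000/56300 = 70.12 µg/L.
Travel time t = 34.2·1000 / 1.1 = 31090 s = 8.636 h.
Half-life 0.381 d → k = ln 2 / 0.381 = 1.819 d⁻¹.
First-order decay: C = 70.12·exp(−k·t) = 70.12·0.5196 = 36.44 µg/L.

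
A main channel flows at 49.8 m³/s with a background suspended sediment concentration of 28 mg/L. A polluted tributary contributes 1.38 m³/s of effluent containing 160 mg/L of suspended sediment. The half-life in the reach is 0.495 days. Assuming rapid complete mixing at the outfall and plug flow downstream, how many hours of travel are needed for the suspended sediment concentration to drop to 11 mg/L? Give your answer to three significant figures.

18.1 h

Mixed concentration C = ΣQC/ΣQ = (49.80·28.00 + 1.380·160.0) / 51.18 = 1615/51.18 = 31.56 mg/L.
Half-life 0.495 d → k = ln 2 / 0.495 = 1.400 d⁻¹.
31.56·exp(−k·t) = 11 → t = ln(31.56/11)/k = 65030 s = 18.06 h.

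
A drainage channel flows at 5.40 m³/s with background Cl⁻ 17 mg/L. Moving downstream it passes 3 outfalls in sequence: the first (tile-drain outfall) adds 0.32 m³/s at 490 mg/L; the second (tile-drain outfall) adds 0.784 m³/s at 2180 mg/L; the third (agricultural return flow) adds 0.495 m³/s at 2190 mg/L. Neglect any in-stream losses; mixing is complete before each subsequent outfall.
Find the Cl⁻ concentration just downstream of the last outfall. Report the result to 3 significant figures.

Below outfall 1: Q → 5.720 m³/s, C = (5.400·17.00 + 0.3200·490.0)/5.720 = 43.46 mg/L.
Below outfall 2: Q → 6.504 m³/s, C = (5.720·43.46 + 0.7840·2180)/6.504 = 301.0 mg/L.
Below outfall 3: Q → 6.999 m³/s, C = (6.504·301.0 + 0.4950·2190)/6.999 = 434.6 mg/L.

435 mg/L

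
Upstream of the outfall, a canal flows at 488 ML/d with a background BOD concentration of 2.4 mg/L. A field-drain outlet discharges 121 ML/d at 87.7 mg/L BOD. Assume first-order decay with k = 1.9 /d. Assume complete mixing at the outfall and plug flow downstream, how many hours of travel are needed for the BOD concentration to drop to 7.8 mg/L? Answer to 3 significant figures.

Conservation of mass: C = (488.0·2.400 + 121.0·87.70) / 609.0 = 11780/609.0 = 19.35 mg/L.
19.35·exp(−k·t) = 7.8 → t = ln(19.35/7.8)/k = 41310 s = 11.48 h.

11.5 h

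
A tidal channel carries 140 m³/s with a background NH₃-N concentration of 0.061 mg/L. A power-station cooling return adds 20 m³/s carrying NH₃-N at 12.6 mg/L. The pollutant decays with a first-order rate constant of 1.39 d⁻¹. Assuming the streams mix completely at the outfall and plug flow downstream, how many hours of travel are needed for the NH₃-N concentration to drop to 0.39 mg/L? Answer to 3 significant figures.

24.7 h

Flow-weighted average: C = (140.0·0.06100 + 20.00·12.60) / 160.0 = 260.5/160.0 = 1.628 mg/L.
1.628·exp(−k·t) = 0.39 → t = ln(1.628/0.39)/k = 88840 s = 24.68 h.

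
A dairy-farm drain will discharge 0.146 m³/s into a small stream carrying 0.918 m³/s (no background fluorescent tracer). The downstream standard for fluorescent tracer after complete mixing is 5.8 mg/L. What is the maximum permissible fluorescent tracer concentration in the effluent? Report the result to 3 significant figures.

At the limit, (Qr·Cr + Qe·Cₑ)/(Qr + Qe) = 5.8:
Cₑ = (1.064·5.8 − 0.9180·0) / 0.1460 = 42.27 mg/L.

42.3 mg/L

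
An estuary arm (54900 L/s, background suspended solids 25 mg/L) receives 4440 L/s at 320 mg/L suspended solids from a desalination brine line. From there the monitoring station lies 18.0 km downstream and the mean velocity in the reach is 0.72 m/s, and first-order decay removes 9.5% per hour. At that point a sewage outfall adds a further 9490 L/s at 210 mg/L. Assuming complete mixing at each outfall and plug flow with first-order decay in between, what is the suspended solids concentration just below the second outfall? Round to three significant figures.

Mixed concentration C = ΣQC/ΣQ = (54900·25.00 + 4440·320.0) / 59340 = 2793000/59340 = 47.07 mg/L; combined flow 59340 L/s.
Travel time t = 18.0·1000 / 0.72 = 25000 s = 6.944 h.
9.5%/h lost → k = −ln(1 − 0.095) = 0.09982 h⁻¹.
Applying C = C₀e^(−kt): 47.07 × 0.5000 = 23.54 mg/L.
Second outfall: C = (59340·23.54 + 9490·210.0)/68830 = 49.24 mg/L.

49.2 mg/L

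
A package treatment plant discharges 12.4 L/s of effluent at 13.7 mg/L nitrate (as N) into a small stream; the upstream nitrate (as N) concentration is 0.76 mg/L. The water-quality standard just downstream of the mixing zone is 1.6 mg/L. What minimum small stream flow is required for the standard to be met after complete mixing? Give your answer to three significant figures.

Set C_mix = 1.6: (Q·0.7600 + 12.40·13.70) / (Q + 12.40) = 1.6
→ Q = 12.40·(13.70 − 1.6)/(1.6 − 0.7600) = 178.6 L/s.

179 L/s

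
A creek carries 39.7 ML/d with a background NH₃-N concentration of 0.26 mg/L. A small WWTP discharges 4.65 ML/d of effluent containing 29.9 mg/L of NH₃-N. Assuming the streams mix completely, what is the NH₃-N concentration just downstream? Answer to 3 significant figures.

Mixed concentration C = ΣQC/ΣQ = (39.70·0.2600 + 4.650·29.90) / 44.35 = 149.4/44.35 = 3.368 mg/L.

3.37 mg/L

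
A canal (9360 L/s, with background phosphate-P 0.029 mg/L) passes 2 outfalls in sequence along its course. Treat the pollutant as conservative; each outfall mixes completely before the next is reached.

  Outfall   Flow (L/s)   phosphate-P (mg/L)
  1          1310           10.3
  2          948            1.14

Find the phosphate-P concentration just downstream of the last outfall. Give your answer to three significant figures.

Outfall 1: combined Q = 10670 L/s; C = (9360·0.02900 + 1310·10.30)/10670 = 1.290 mg/L.
Outfall 2: combined Q = 11620 L/s; C = (10670·1.290 + 948.0·1.140)/11620 = 1.278 mg/L.

1.28 mg/L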